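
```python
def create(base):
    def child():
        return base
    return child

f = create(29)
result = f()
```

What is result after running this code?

Step 1: create(29) creates closure capturing base = 29.
Step 2: f() returns the captured base = 29.
Step 3: result = 29

The answer is 29.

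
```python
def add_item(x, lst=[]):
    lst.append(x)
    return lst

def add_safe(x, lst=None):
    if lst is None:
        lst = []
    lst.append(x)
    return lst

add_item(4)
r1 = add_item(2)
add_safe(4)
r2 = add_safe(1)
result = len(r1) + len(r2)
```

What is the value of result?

Step 1: add_item shares mutable default: after 2 calls, lst = [4, 2], len = 2.
Step 2: add_safe creates fresh list each time: r2 = [1], len = 1.
Step 3: result = 2 + 1 = 3

The answer is 3.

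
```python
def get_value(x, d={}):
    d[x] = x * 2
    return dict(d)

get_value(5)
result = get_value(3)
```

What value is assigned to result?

Step 1: Mutable default dict is shared across calls.
Step 2: First call adds 5: 10. Second call adds 3: 6.
Step 3: result = {5: 10, 3: 6}

The answer is {5: 10, 3: 6}.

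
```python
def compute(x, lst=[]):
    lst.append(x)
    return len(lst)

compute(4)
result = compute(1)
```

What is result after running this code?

Step 1: Mutable default list persists between calls.
Step 2: First call: lst = [4], len = 1. Second call: lst = [4, 1], len = 2.
Step 3: result = 2

The answer is 2.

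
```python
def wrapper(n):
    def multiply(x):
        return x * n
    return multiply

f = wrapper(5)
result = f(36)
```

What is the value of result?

Step 1: wrapper(5) returns multiply closure with n = 5.
Step 2: f(36) computes 36 * 5 = 180.
Step 3: result = 180

The answer is 180.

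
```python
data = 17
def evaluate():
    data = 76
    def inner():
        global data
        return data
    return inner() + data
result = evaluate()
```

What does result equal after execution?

Step 1: Global data = 17. evaluate() shadows with local data = 76.
Step 2: inner() uses global keyword, so inner() returns global data = 17.
Step 3: evaluate() returns 17 + 76 = 93

The answer is 93.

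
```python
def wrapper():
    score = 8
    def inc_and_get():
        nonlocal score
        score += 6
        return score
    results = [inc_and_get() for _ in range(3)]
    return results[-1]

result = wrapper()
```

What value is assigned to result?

Step 1: score = 8.
Step 2: Three calls to inc_and_get(), each adding 6.
Step 3: Last value = 8 + 6 * 3 = 26

The answer is 26.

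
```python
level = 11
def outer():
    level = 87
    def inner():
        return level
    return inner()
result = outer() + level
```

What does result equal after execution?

Step 1: Global level = 11. outer() shadows with level = 87.
Step 2: inner() returns enclosing level = 87. outer() = 87.
Step 3: result = 87 + global level (11) = 98

The answer is 98.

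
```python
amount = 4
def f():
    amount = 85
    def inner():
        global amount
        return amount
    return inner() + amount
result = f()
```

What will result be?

Step 1: Global amount = 4. f() shadows with local amount = 85.
Step 2: inner() uses global keyword, so inner() returns global amount = 4.
Step 3: f() returns 4 + 85 = 89

The answer is 89.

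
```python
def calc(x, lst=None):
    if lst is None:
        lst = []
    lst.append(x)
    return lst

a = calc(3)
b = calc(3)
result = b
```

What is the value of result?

Step 1: None default with guard creates a NEW list each call.
Step 2: a = [3] (fresh list). b = [3] (another fresh list).
Step 3: result = [3] (this is the fix for mutable default)

The answer is [3].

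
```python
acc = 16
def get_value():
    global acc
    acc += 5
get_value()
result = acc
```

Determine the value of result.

Step 1: acc = 16 globally.
Step 2: get_value() modifies global acc: acc += 5 = 21.
Step 3: result = 21

The answer is 21.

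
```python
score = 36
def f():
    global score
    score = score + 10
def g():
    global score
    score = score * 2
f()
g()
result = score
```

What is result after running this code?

Step 1: score = 36.
Step 2: f() adds 10: score = 36 + 10 = 46.
Step 3: g() doubles: score = 46 * 2 = 92.
Step 4: result = 92

The answer is 92.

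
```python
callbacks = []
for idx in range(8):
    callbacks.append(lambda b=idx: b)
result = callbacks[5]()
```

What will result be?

Step 1: Default argument b=idx captures idx's value at each iteration.
Step 2: callbacks[5] captured b = 5 when idx was 5.
Step 3: result = 5

The answer is 5.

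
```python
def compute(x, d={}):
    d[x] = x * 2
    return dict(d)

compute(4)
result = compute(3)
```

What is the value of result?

Step 1: Mutable default dict is shared across calls.
Step 2: First call adds 4: 8. Second call adds 3: 6.
Step 3: result = {4: 8, 3: 6}

The answer is {4: 8, 3: 6}.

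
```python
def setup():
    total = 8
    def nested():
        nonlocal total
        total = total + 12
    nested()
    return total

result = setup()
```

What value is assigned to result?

Step 1: setup() sets total = 8.
Step 2: nested() uses nonlocal to modify total in setup's scope: total = 8 + 12 = 20.
Step 3: setup() returns the modified total = 20

The answer is 20.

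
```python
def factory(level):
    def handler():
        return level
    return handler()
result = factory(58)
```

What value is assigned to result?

Step 1: factory(58) binds parameter level = 58.
Step 2: handler() looks up level in enclosing scope and finds the parameter level = 58.
Step 3: result = 58

The answer is 58.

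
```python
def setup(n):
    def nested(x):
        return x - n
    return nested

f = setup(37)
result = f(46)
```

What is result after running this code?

Step 1: setup(37) creates a closure capturing n = 37.
Step 2: f(46) computes 46 - 37 = 9.
Step 3: result = 9

The answer is 9.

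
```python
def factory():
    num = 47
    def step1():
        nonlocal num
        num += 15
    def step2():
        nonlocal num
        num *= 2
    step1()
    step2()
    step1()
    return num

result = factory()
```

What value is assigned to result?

Step 1: num = 47.
Step 2: step1(): num = 47 + 15 = 62.
Step 3: step2(): num = 62 * 2 = 124.
Step 4: step1(): num = 124 + 15 = 139. result = 139

The answer is 139.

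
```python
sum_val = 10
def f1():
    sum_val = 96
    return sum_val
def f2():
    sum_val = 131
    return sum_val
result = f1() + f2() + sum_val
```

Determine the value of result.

Step 1: Each function shadows global sum_val with its own local.
Step 2: f1() returns 96, f2() returns 131.
Step 3: Global sum_val = 10 is unchanged. result = 96 + 131 + 10 = 237

The answer is 237.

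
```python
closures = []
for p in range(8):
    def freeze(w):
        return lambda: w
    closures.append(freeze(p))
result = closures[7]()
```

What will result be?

Step 1: freeze(p) creates a new scope capturing w = p at call time.
Step 2: closures[7] = freeze(7), so its lambda captures w = 7.
Step 3: result = 7 (closure factory fixes late binding)

The answer is 7.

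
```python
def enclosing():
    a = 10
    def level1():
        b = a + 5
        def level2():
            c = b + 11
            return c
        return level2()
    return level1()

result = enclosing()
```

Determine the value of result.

Step 1: a = 10. b = a + 5 = 15.
Step 2: c = b + 11 = 15 + 11 = 26.
Step 3: result = 26

The answer is 26.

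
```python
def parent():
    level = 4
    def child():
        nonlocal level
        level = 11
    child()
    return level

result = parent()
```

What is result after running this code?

Step 1: parent() sets level = 4.
Step 2: child() uses nonlocal to reassign level = 11.
Step 3: result = 11

The answer is 11.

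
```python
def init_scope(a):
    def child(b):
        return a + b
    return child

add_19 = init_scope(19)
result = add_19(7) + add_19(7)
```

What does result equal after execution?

Step 1: add_19 captures a = 19.
Step 2: add_19(7) = 19 + 7 = 26, called twice.
Step 3: result = 26 + 26 = 52

The answer is 52.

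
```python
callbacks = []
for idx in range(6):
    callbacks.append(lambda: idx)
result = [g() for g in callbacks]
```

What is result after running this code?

Step 1: All 6 lambdas share the same variable idx.
Step 2: After the loop, idx = 5.
Step 3: Each call returns 5. result = [5, 5, 5, 5, 5, 5]

The answer is [5, 5, 5, 5, 5, 5].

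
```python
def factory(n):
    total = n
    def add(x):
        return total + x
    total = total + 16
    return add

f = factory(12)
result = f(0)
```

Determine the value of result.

Step 1: factory(12) sets total = 12, then total = 12 + 16 = 28.
Step 2: Closures capture by reference, so add sees total = 28.
Step 3: f(0) returns 28 + 0 = 28

The answer is 28.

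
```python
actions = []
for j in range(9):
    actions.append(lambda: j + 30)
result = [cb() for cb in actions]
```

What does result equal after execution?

Step 1: All lambdas capture j by reference. After the loop, j = 8.
Step 2: Each call returns 8 + 30 = 38.
Step 3: result = [38, 38, 38, 38, 38, 38, 38, 38, 38]

The answer is [38, 38, 38, 38, 38, 38, 38, 38, 38].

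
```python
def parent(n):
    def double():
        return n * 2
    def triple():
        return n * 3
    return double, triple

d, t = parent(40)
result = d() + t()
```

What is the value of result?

Step 1: Both closures capture the same n = 40.
Step 2: d() = 40 * 2 = 80, t() = 40 * 3 = 120.
Step 3: result = 80 + 120 = 200

The answer is 200.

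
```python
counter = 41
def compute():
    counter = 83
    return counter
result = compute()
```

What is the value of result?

Step 1: Global counter = 41.
Step 2: compute() creates local counter = 83, shadowing the global.
Step 3: Returns local counter = 83. result = 83

The answer is 83.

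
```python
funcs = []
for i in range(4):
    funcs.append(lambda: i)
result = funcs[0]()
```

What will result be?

Step 1: The loop creates 4 lambdas, all referencing the same variable i.
Step 2: After the loop, i = 3 (final value).
Step 3: funcs[0]() looks up i at call time and finds 3. This is the late binding gotcha. result = 3

The answer is 3.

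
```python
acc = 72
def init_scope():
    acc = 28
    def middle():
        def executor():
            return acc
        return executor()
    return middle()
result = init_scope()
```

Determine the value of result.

Step 1: init_scope() defines acc = 28. middle() and executor() have no local acc.
Step 2: executor() checks local (none), enclosing middle() (none), enclosing init_scope() and finds acc = 28.
Step 3: result = 28

The answer is 28.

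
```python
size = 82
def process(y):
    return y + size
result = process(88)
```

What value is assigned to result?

Step 1: size = 82 is defined globally.
Step 2: process(88) uses parameter y = 88 and looks up size from global scope = 82.
Step 3: result = 88 + 82 = 170

The answer is 170.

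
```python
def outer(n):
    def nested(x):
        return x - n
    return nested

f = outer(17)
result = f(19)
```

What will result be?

Step 1: outer(17) creates a closure capturing n = 17.
Step 2: f(19) computes 19 - 17 = 2.
Step 3: result = 2

The answer is 2.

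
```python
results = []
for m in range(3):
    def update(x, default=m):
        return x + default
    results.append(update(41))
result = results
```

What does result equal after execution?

Step 1: Default argument default=m is evaluated at function definition time.
Step 2: Each iteration creates update with default = current m value.
Step 3: update(41) returns 41 + default. results = [41, 42, 43]

The answer is [41, 42, 43].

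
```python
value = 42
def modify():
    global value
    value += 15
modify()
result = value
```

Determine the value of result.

Step 1: value = 42 globally.
Step 2: modify() modifies global value: value += 15 = 57.
Step 3: result = 57

The answer is 57.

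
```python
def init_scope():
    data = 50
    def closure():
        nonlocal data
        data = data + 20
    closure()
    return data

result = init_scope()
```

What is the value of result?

Step 1: init_scope() sets data = 50.
Step 2: closure() uses nonlocal to modify data in init_scope's scope: data = 50 + 20 = 70.
Step 3: init_scope() returns the modified data = 70

The answer is 70.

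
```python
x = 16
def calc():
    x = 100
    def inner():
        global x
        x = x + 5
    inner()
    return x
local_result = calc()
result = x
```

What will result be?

Step 1: Global x = 16. calc() creates local x = 100.
Step 2: inner() declares global x and adds 5: global x = 16 + 5 = 21.
Step 3: calc() returns its local x = 100 (unaffected by inner).
Step 4: result = global x = 21

The answer is 21.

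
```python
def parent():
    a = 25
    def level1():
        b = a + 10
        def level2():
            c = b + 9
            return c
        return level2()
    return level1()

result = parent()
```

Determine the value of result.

Step 1: a = 25. b = a + 10 = 35.
Step 2: c = b + 9 = 35 + 9 = 44.
Step 3: result = 44

The answer is 44.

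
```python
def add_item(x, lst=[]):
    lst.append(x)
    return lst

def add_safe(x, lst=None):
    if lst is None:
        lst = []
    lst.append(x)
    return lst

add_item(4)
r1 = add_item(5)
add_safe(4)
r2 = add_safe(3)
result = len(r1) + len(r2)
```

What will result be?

Step 1: add_item shares mutable default: after 2 calls, lst = [4, 5], len = 2.
Step 2: add_safe creates fresh list each time: r2 = [3], len = 1.
Step 3: result = 2 + 1 = 3

The answer is 3.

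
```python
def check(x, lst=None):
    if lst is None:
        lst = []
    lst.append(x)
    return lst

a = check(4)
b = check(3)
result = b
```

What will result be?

Step 1: None default with guard creates a NEW list each call.
Step 2: a = [4] (fresh list). b = [3] (another fresh list).
Step 3: result = [3] (this is the fix for mutable default)

The answer is [3].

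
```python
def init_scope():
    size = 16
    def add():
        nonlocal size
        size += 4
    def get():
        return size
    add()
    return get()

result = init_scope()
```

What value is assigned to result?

Step 1: size = 16. add() modifies it via nonlocal, get() reads it.
Step 2: add() makes size = 16 + 4 = 20.
Step 3: get() returns 20. result = 20

The answer is 20.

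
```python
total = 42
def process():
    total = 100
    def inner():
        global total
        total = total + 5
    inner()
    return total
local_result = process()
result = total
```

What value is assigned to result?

Step 1: Global total = 42. process() creates local total = 100.
Step 2: inner() declares global total and adds 5: global total = 42 + 5 = 47.
Step 3: process() returns its local total = 100 (unaffected by inner).
Step 4: result = global total = 47

The answer is 47.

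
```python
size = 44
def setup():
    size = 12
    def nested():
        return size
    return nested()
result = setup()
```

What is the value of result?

Step 1: size = 44 globally, but setup() defines size = 12 locally.
Step 2: nested() looks up size. Not in local scope, so checks enclosing scope (setup) and finds size = 12.
Step 3: result = 12

The answer is 12.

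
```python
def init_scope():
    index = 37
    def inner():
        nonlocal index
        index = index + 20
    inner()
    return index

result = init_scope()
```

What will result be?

Step 1: init_scope() sets index = 37.
Step 2: inner() uses nonlocal to modify index in init_scope's scope: index = 37 + 20 = 57.
Step 3: init_scope() returns the modified index = 57

The answer is 57.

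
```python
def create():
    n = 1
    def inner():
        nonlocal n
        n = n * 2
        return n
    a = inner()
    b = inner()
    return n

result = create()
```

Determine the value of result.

Step 1: n starts at 1.
Step 2: First inner(): n = 1 * 2 = 2.
Step 3: Second inner(): n = 2 * 2 = 4.
Step 4: result = 4

The answer is 4.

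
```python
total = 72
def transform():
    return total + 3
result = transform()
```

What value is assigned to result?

Step 1: total = 72 is defined globally.
Step 2: transform() looks up total from global scope = 72, then computes 72 + 3 = 75.
Step 3: result = 75

The answer is 75.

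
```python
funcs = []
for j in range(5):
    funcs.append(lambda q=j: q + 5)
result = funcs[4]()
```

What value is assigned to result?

Step 1: Default argument q=j captures j's value at definition time.
Step 2: funcs[4] was defined when j = 4, so q defaults to 4.
Step 3: result = 4 + 5 = 9 (default arg fixes the late binding issue)

The answer is 9.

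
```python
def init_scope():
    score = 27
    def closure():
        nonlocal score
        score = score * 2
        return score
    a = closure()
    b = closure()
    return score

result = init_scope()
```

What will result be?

Step 1: score starts at 27.
Step 2: First closure(): score = 27 * 2 = 54.
Step 3: Second closure(): score = 54 * 2 = 108.
Step 4: result = 108

The answer is 108.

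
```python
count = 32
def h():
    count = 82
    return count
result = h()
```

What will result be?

Step 1: Global count = 32.
Step 2: h() creates local count = 82, shadowing the global.
Step 3: Returns local count = 82. result = 82

The answer is 82.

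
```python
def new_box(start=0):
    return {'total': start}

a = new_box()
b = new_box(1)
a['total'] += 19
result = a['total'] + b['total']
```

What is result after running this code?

Step 1: new_box() returns a new dict each call (immutable default 0).
Step 2: a = {'total': 0}, b = {'total': 1}.
Step 3: a['total'] += 19 = 19. result = 19 + 1 = 20

The answer is 20.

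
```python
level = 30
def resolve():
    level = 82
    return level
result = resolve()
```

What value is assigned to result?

Step 1: Global level = 30.
Step 2: resolve() creates local level = 82, shadowing the global.
Step 3: Returns local level = 82. result = 82

The answer is 82.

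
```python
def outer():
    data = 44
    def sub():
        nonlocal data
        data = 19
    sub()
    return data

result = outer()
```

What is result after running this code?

Step 1: outer() sets data = 44.
Step 2: sub() uses nonlocal to reassign data = 19.
Step 3: result = 19

The answer is 19.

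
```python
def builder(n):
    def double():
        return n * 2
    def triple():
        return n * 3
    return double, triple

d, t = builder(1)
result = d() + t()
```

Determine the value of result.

Step 1: Both closures capture the same n = 1.
Step 2: d() = 1 * 2 = 2, t() = 1 * 3 = 3.
Step 3: result = 2 + 3 = 5

The answer is 5.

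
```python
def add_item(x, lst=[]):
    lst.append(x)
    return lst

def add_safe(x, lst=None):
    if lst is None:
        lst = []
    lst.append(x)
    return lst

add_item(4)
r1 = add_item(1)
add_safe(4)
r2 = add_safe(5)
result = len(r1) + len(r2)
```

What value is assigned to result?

Step 1: add_item shares mutable default: after 2 calls, lst = [4, 1], len = 2.
Step 2: add_safe creates fresh list each time: r2 = [5], len = 1.
Step 3: result = 2 + 1 = 3

The answer is 3.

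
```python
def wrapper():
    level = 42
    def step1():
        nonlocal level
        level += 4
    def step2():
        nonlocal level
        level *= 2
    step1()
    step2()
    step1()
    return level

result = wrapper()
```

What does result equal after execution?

Step 1: level = 42.
Step 2: step1(): level = 42 + 4 = 46.
Step 3: step2(): level = 46 * 2 = 92.
Step 4: step1(): level = 92 + 4 = 96. result = 96

The answer is 96.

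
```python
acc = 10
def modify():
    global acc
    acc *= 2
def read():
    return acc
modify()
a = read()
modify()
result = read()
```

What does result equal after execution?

Step 1: acc = 10.
Step 2: First modify(): acc = 10 * 2 = 20.
Step 3: Second modify(): acc = 20 * 2 = 40.
Step 4: read() returns 40

The answer is 40.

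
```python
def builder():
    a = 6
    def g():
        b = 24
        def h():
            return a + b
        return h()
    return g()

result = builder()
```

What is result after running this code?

Step 1: builder() defines a = 6. g() defines b = 24.
Step 2: h() accesses both from enclosing scopes: a = 6, b = 24.
Step 3: result = 6 + 24 = 30

The answer is 30.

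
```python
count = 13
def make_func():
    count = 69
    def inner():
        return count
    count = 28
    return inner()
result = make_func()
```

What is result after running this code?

Step 1: make_func() sets count = 69, then later count = 28.
Step 2: inner() is called after count is reassigned to 28. Closures capture variables by reference, not by value.
Step 3: result = 28

The answer is 28.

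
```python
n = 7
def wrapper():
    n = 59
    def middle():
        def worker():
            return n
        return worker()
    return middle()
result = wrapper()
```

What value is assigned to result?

Step 1: wrapper() defines n = 59. middle() and worker() have no local n.
Step 2: worker() checks local (none), enclosing middle() (none), enclosing wrapper() and finds n = 59.
Step 3: result = 59

The answer is 59.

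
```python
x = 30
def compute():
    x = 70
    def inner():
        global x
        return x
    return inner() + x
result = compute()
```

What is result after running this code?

Step 1: Global x = 30. compute() shadows with local x = 70.
Step 2: inner() uses global keyword, so inner() returns global x = 30.
Step 3: compute() returns 30 + 70 = 100

The answer is 100.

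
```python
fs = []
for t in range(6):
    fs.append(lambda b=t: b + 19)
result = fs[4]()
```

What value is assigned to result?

Step 1: Default argument b=t captures t's value at definition time.
Step 2: fs[4] was defined when t = 4, so b defaults to 4.
Step 3: result = 4 + 19 = 23 (default arg fixes the late binding issue)

The answer is 23.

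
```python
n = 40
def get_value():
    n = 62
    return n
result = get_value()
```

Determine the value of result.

Step 1: Global n = 40.
Step 2: get_value() creates local n = 62, shadowing the global.
Step 3: Returns local n = 62. result = 62

The answer is 62.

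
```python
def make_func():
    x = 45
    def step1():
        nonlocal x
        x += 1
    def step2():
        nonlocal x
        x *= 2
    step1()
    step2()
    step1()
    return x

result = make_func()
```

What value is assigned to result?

Step 1: x = 45.
Step 2: step1(): x = 45 + 1 = 46.
Step 3: step2(): x = 46 * 2 = 92.
Step 4: step1(): x = 92 + 1 = 93. result = 93

The answer is 93.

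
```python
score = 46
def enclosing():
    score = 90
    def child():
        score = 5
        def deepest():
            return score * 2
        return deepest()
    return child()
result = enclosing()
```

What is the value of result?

Step 1: deepest() looks up score through LEGB: not local, finds score = 5 in enclosing child().
Step 2: Returns 5 * 2 = 10.
Step 3: result = 10

The answer is 10.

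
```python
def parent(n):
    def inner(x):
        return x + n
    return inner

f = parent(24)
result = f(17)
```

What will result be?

Step 1: parent(24) creates a closure that captures n = 24.
Step 2: f(17) calls the closure with x = 17, returning 17 + 24 = 41.
Step 3: result = 41

The answer is 41.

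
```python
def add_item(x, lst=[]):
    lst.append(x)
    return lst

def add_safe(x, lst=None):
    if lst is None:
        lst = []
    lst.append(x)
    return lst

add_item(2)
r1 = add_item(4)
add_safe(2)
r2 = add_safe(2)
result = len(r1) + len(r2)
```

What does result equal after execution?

Step 1: add_item shares mutable default: after 2 calls, lst = [2, 4], len = 2.
Step 2: add_safe creates fresh list each time: r2 = [2], len = 1.
Step 3: result = 2 + 1 = 3

The answer is 3.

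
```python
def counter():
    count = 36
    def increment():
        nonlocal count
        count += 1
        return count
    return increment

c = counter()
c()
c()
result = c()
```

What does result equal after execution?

Step 1: counter() creates closure with count = 36.
Step 2: Each c() call increments count via nonlocal. After 3 calls: 36 + 3 = 39.
Step 3: result = 39

The answer is 39.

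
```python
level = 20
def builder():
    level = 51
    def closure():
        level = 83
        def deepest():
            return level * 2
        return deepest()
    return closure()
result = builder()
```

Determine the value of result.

Step 1: deepest() looks up level through LEGB: not local, finds level = 83 in enclosing closure().
Step 2: Returns 83 * 2 = 166.
Step 3: result = 166

The answer is 166.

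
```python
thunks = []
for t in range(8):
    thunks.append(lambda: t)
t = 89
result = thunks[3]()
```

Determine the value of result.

Step 1: Lambdas capture the variable t by reference, not by value.
Step 2: After the loop, t is reassigned to 89.
Step 3: thunks[3]() looks up the current t = 89. result = 89

The answer is 89.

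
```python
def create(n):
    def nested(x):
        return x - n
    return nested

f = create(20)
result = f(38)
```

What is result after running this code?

Step 1: create(20) creates a closure capturing n = 20.
Step 2: f(38) computes 38 - 20 = 18.
Step 3: result = 18

The answer is 18.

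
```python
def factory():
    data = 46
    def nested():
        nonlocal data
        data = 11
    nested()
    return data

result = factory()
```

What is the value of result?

Step 1: factory() sets data = 46.
Step 2: nested() uses nonlocal to reassign data = 11.
Step 3: result = 11

The answer is 11.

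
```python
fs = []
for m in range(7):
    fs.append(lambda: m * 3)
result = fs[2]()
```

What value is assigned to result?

Step 1: All lambdas reference the same variable m (late binding).
Step 2: After the loop, m = 6. Every lambda returns m * 3.
Step 3: fs[2]() = 6 * 3 = 18

The answer is 18.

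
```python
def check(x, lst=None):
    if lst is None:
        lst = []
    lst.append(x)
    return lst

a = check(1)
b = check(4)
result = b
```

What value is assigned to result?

Step 1: None default with guard creates a NEW list each call.
Step 2: a = [1] (fresh list). b = [4] (another fresh list).
Step 3: result = [4] (this is the fix for mutable default)

The answer is [4].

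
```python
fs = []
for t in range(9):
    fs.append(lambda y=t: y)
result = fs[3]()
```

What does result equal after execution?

Step 1: Default argument y=t captures t's value at each iteration.
Step 2: fs[3] captured y = 3 when t was 3.
Step 3: result = 3

The answer is 3.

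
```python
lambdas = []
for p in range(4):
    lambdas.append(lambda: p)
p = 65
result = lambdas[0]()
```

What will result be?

Step 1: Lambdas capture the variable p by reference, not by value.
Step 2: After the loop, p is reassigned to 65.
Step 3: lambdas[0]() looks up the current p = 65. result = 65

The answer is 65.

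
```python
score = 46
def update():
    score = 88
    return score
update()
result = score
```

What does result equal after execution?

Step 1: score = 46 globally.
Step 2: update() creates a LOCAL score = 88 (no global keyword!).
Step 3: The global score is unchanged. result = 46

The answer is 46.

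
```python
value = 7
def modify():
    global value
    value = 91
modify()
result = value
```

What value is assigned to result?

Step 1: value = 7 globally.
Step 2: modify() declares global value and sets it to 91.
Step 3: After modify(), global value = 91. result = 91

The answer is 91.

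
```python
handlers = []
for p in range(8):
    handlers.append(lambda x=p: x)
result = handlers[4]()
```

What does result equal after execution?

Step 1: Default argument x=p captures p's value at each iteration.
Step 2: handlers[4] captured x = 4 when p was 4.
Step 3: result = 4

The answer is 4.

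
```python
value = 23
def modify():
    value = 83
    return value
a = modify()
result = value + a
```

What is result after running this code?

Step 1: Global value = 23. modify() returns local value = 83.
Step 2: a = 83. Global value still = 23.
Step 3: result = 23 + 83 = 106

The answer is 106.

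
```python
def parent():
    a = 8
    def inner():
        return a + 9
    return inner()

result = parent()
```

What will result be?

Step 1: parent() defines a = 8.
Step 2: inner() reads a = 8 from enclosing scope, returns 8 + 9 = 17.
Step 3: result = 17

The answer is 17.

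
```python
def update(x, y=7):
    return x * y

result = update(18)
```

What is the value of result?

Step 1: update(18) uses default y = 7.
Step 2: Returns 18 * 7 = 126.
Step 3: result = 126

The answer is 126.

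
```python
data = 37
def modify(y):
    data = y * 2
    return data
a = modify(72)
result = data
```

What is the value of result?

Step 1: Global data = 37.
Step 2: modify(72) creates local data = 72 * 2 = 144.
Step 3: Global data unchanged because no global keyword. result = 37

The answer is 37.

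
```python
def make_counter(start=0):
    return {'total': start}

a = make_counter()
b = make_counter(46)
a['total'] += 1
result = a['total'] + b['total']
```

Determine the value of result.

Step 1: make_counter() returns a new dict each call (immutable default 0).
Step 2: a = {'total': 0}, b = {'total': 46}.
Step 3: a['total'] += 1 = 1. result = 1 + 46 = 47

The answer is 47.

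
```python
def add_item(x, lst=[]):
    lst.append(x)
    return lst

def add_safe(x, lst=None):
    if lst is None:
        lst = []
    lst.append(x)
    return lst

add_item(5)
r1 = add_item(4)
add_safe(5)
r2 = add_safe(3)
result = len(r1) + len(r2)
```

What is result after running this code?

Step 1: add_item shares mutable default: after 2 calls, lst = [5, 4], len = 2.
Step 2: add_safe creates fresh list each time: r2 = [3], len = 1.
Step 3: result = 2 + 1 = 3

The answer is 3.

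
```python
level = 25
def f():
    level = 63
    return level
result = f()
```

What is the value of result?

Step 1: Global level = 25.
Step 2: f() creates local level = 63, shadowing the global.
Step 3: Returns local level = 63. result = 63

The answer is 63.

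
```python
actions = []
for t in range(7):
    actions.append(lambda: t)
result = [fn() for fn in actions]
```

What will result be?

Step 1: All 7 lambdas share the same variable t.
Step 2: After the loop, t = 6.
Step 3: Each call returns 6. result = [6, 6, 6, 6, 6, 6, 6]

The answer is [6, 6, 6, 6, 6, 6, 6].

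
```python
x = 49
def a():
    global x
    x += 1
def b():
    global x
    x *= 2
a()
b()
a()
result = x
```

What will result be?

Step 1: x = 49.
Step 2: a(): x = 49 + 1 = 50.
Step 3: b(): x = 50 * 2 = 100.
Step 4: a(): x = 100 + 1 = 101

The answer is 101.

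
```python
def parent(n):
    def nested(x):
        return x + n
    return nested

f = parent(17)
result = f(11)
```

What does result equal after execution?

Step 1: parent(17) creates a closure that captures n = 17.
Step 2: f(11) calls the closure with x = 11, returning 11 + 17 = 28.
Step 3: result = 28

The answer is 28.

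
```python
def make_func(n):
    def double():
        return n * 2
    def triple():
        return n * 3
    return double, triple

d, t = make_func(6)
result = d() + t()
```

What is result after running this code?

Step 1: Both closures capture the same n = 6.
Step 2: d() = 6 * 2 = 12, t() = 6 * 3 = 18.
Step 3: result = 12 + 18 = 30

The answer is 30.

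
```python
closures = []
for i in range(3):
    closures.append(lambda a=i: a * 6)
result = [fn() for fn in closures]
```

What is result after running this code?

Step 1: Default arg a=i captures i at each iteration.
Step 2: closures[k] has a defaulting to k, returns k * 6.
Step 3: result = [0, 6, 12]

The answer is [0, 6, 12].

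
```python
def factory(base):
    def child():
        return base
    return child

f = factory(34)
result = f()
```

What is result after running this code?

Step 1: factory(34) creates closure capturing base = 34.
Step 2: f() returns the captured base = 34.
Step 3: result = 34

The answer is 34.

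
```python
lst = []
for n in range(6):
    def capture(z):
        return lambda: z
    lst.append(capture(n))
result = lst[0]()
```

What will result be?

Step 1: capture(n) creates a new scope capturing z = n at call time.
Step 2: lst[0] = capture(0), so its lambda captures z = 0.
Step 3: result = 0 (closure factory fixes late binding)

The answer is 0.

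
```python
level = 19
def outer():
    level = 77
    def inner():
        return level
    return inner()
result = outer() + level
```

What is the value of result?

Step 1: Global level = 19. outer() shadows with level = 77.
Step 2: inner() returns enclosing level = 77. outer() = 77.
Step 3: result = 77 + global level (19) = 96

The answer is 96.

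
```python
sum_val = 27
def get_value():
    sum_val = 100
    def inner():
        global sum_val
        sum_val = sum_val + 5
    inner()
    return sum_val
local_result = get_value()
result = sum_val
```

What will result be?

Step 1: Global sum_val = 27. get_value() creates local sum_val = 100.
Step 2: inner() declares global sum_val and adds 5: global sum_val = 27 + 5 = 32.
Step 3: get_value() returns its local sum_val = 100 (unaffected by inner).
Step 4: result = global sum_val = 32

The answer is 32.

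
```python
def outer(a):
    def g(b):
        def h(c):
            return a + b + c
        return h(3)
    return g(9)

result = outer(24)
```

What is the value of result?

Step 1: a = 24, b = 9, c = 3 across three nested scopes.
Step 2: h() accesses all three via LEGB rule.
Step 3: result = 24 + 9 + 3 = 36

The answer is 36.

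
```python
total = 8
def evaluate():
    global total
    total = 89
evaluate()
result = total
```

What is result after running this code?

Step 1: total = 8 globally.
Step 2: evaluate() declares global total and sets it to 89.
Step 3: After evaluate(), global total = 89. result = 89

The answer is 89.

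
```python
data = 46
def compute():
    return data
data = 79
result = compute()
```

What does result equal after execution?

Step 1: data is first set to 46, then reassigned to 79.
Step 2: compute() is called after the reassignment, so it looks up the current global data = 79.
Step 3: result = 79

The answer is 79.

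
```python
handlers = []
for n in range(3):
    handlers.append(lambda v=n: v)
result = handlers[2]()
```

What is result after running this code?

Step 1: Default argument v=n captures n's value at each iteration.
Step 2: handlers[2] captured v = 2 when n was 2.
Step 3: result = 2

The answer is 2.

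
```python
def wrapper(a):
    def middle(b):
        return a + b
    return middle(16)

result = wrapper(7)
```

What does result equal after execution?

Step 1: wrapper(7) passes a = 7.
Step 2: middle(16) has b = 16, reads a = 7 from enclosing.
Step 3: result = 7 + 16 = 23

The answer is 23.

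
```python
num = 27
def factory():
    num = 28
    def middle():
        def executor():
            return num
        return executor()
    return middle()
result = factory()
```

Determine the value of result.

Step 1: factory() defines num = 28. middle() and executor() have no local num.
Step 2: executor() checks local (none), enclosing middle() (none), enclosing factory() and finds num = 28.
Step 3: result = 28

The answer is 28.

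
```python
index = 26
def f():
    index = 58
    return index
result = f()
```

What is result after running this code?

Step 1: Global index = 26.
Step 2: f() creates local index = 58, shadowing the global.
Step 3: Returns local index = 58. result = 58

The answer is 58.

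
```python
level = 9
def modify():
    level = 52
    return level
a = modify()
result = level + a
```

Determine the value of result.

Step 1: Global level = 9. modify() returns local level = 52.
Step 2: a = 52. Global level still = 9.
Step 3: result = 9 + 52 = 61

The answer is 61.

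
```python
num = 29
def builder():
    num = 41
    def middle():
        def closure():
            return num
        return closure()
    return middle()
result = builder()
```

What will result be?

Step 1: builder() defines num = 41. middle() and closure() have no local num.
Step 2: closure() checks local (none), enclosing middle() (none), enclosing builder() and finds num = 41.
Step 3: result = 41

The answer is 41.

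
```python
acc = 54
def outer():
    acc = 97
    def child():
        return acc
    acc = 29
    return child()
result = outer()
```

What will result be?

Step 1: outer() sets acc = 97, then later acc = 29.
Step 2: child() is called after acc is reassigned to 29. Closures capture variables by reference, not by value.
Step 3: result = 29

The answer is 29.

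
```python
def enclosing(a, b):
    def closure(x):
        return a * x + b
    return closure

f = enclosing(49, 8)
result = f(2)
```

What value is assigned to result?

Step 1: enclosing(49, 8) captures a = 49, b = 8.
Step 2: f(2) computes 49 * 2 + 8 = 106.
Step 3: result = 106

The answer is 106.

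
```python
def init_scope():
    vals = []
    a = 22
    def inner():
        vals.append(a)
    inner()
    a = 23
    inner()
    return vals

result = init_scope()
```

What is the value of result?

Step 1: a = 22. inner() appends current a to vals.
Step 2: First inner(): appends 22. Then a = 23.
Step 3: Second inner(): appends 23 (closure sees updated a). result = [22, 23]

The answer is [22, 23].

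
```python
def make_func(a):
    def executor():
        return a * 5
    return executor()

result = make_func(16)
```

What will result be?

Step 1: make_func(16) binds parameter a = 16.
Step 2: executor() accesses a = 16 from enclosing scope.
Step 3: result = 16 * 5 = 80

The answer is 80.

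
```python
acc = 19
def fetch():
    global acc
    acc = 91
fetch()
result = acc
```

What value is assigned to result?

Step 1: acc = 19 globally.
Step 2: fetch() declares global acc and sets it to 91.
Step 3: After fetch(), global acc = 91. result = 91

The answer is 91.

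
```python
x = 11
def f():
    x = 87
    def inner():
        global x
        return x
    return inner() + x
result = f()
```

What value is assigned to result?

Step 1: Global x = 11. f() shadows with local x = 87.
Step 2: inner() uses global keyword, so inner() returns global x = 11.
Step 3: f() returns 11 + 87 = 98

The answer is 98.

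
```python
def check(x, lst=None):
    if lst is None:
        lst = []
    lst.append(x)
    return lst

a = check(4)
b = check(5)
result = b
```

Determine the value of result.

Step 1: None default with guard creates a NEW list each call.
Step 2: a = [4] (fresh list). b = [5] (another fresh list).
Step 3: result = [5] (this is the fix for mutable default)

The answer is [5].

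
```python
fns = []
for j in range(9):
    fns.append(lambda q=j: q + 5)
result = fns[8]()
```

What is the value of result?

Step 1: Default argument q=j captures j's value at definition time.
Step 2: fns[8] was defined when j = 8, so q defaults to 8.
Step 3: result = 8 + 5 = 13 (default arg fixes the late binding issue)

The answer is 13.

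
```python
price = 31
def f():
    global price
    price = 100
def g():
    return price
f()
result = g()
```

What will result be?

Step 1: price = 31.
Step 2: f() sets global price = 100.
Step 3: g() reads global price = 100. result = 100

The answer is 100.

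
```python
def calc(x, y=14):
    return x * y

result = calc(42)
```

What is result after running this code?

Step 1: calc(42) uses default y = 14.
Step 2: Returns 42 * 14 = 588.
Step 3: result = 588

The answer is 588.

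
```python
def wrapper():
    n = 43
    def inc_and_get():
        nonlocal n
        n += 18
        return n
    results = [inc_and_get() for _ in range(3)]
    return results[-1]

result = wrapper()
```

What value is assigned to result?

Step 1: n = 43.
Step 2: Three calls to inc_and_get(), each adding 18.
Step 3: Last value = 43 + 18 * 3 = 97

The answer is 97.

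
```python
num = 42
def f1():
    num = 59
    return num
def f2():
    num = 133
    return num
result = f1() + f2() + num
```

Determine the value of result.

Step 1: Each function shadows global num with its own local.
Step 2: f1() returns 59, f2() returns 133.
Step 3: Global num = 42 is unchanged. result = 59 + 133 + 42 = 234

The answer is 234.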